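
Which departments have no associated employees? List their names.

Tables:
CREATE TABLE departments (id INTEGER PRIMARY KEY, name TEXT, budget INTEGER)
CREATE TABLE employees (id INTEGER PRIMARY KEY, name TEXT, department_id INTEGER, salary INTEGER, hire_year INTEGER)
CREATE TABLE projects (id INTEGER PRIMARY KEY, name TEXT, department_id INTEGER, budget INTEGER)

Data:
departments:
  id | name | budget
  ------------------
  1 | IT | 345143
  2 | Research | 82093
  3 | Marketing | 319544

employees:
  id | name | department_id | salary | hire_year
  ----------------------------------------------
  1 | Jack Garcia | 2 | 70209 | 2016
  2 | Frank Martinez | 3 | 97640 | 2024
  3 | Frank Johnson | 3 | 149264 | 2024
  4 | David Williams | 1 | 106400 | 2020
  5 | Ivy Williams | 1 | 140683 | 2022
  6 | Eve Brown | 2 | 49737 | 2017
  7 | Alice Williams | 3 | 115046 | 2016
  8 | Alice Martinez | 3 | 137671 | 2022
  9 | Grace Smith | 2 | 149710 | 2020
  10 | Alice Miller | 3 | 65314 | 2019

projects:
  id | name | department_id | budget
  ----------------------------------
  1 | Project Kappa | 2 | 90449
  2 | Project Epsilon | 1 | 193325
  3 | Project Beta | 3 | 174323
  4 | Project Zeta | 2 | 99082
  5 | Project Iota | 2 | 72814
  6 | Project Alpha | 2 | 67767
SELECT p.name FROM departments p LEFT JOIN employees c ON c.department_id = p.id WHERE c.id IS NULL

Execution result:
(no rows)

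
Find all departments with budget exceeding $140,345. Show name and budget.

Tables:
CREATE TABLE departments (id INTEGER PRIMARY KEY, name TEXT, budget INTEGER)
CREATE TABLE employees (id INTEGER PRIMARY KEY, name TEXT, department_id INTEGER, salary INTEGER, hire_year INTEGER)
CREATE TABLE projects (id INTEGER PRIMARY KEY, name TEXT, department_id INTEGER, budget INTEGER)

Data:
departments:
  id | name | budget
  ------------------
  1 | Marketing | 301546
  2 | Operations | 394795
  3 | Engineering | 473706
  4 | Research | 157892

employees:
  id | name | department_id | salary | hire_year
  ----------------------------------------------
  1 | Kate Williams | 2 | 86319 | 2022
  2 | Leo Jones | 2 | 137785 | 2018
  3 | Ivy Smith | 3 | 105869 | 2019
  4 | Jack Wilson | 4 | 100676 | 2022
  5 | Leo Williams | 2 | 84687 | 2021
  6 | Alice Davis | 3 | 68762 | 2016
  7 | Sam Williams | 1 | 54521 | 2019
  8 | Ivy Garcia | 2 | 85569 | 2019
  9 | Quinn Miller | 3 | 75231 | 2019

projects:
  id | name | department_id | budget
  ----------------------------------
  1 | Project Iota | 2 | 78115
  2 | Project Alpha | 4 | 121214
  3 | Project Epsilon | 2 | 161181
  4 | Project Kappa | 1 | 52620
SELECT name, budget FROM departments WHERE budget > 140345

Execution result:
name | budget
Marketing | 301546
Operations | 394795
Engineering | 473706
Research | 157892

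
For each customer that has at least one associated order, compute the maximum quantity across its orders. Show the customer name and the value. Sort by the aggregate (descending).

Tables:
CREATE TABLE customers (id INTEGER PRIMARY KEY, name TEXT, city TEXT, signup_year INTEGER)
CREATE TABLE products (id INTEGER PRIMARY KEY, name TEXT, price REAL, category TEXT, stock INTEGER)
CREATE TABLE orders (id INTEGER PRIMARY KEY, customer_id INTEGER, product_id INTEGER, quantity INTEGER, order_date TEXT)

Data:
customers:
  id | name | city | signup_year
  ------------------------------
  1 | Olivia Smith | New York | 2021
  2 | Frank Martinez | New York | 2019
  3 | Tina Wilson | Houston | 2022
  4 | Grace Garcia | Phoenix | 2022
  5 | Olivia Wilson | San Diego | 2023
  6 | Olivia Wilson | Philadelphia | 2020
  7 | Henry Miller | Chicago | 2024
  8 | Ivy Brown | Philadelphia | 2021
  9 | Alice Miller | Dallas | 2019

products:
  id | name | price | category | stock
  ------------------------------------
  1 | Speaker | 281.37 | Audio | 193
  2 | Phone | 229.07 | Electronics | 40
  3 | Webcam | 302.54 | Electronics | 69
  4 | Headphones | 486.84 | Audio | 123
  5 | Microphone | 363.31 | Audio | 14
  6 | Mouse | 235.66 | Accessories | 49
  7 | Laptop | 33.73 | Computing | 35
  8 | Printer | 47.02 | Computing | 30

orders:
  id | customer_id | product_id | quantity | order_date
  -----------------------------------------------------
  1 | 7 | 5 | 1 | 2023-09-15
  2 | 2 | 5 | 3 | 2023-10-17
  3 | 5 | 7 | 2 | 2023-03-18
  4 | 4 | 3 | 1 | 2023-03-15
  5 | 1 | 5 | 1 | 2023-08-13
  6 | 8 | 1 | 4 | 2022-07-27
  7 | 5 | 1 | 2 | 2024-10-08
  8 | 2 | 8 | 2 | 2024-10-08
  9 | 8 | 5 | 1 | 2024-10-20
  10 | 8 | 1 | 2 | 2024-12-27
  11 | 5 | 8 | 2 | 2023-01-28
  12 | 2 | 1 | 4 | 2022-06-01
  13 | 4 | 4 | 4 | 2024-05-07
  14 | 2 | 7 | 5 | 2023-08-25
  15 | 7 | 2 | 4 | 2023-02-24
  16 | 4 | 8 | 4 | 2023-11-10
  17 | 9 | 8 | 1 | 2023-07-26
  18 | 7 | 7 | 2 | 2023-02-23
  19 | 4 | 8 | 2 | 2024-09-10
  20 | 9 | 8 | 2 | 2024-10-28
SELECT p.name, MAX(c.quantity) AS max_quantity FROM orders c JOIN customers p ON c.customer_id = p.id GROUP BY p.id, p.name ORDER BY max_quantity DESC

Execution result:
name | max_quantity
Frank Martinez | 5
Grace Garcia | 4
Henry Miller | 4
Ivy Brown | 4
Olivia Wilson | 2
Alice Miller | 2
Olivia Smith | 1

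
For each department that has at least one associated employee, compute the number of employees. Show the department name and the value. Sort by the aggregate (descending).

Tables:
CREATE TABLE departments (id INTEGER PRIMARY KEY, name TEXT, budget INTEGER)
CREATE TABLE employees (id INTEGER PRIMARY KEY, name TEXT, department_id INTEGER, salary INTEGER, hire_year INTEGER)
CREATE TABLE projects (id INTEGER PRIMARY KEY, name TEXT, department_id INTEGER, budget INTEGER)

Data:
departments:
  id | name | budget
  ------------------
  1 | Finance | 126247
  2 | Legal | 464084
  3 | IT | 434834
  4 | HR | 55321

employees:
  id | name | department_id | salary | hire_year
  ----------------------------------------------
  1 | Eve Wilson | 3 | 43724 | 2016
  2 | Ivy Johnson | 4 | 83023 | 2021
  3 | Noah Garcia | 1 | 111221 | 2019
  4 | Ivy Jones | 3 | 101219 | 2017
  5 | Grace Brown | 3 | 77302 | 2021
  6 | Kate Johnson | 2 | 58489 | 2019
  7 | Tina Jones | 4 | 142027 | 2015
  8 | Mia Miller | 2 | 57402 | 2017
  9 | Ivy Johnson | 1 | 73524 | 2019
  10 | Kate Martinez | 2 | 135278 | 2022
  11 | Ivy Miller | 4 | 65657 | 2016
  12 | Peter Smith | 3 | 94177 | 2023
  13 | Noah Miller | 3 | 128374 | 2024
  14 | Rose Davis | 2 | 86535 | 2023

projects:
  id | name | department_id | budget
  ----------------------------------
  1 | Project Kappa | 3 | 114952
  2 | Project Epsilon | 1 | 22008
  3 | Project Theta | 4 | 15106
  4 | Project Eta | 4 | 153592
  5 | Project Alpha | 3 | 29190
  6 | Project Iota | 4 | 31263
SELECT p.name, COUNT(*) AS n FROM employees c JOIN departments p ON c.department_id = p.id GROUP BY p.id, p.name ORDER BY n DESC

Execution result:
name | n
IT | 5
Legal | 4
HR | 3
Finance | 2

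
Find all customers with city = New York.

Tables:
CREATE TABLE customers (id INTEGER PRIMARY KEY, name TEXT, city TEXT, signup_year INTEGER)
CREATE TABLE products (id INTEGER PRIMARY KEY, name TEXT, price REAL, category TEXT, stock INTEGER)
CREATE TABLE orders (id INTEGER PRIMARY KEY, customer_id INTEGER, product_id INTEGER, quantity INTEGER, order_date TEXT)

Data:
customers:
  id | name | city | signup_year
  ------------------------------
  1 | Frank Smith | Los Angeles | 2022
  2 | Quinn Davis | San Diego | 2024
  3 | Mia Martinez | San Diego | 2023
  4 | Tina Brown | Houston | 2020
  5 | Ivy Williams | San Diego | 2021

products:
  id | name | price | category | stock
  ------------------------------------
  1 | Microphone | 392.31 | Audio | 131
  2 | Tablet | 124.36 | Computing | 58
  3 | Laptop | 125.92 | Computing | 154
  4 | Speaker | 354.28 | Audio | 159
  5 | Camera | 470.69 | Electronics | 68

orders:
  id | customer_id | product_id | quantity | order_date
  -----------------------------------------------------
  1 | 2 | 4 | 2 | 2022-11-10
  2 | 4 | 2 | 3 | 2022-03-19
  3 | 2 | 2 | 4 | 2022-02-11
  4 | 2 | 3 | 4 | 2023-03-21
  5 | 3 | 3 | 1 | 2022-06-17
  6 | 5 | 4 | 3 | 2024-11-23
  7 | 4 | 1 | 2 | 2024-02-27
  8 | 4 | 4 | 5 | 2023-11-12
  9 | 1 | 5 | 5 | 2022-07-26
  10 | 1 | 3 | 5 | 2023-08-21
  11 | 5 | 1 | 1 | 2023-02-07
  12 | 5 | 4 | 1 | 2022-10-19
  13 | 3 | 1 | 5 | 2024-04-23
SELECT name, city FROM customers WHERE city = 'New York'

Execution result:
(no rows)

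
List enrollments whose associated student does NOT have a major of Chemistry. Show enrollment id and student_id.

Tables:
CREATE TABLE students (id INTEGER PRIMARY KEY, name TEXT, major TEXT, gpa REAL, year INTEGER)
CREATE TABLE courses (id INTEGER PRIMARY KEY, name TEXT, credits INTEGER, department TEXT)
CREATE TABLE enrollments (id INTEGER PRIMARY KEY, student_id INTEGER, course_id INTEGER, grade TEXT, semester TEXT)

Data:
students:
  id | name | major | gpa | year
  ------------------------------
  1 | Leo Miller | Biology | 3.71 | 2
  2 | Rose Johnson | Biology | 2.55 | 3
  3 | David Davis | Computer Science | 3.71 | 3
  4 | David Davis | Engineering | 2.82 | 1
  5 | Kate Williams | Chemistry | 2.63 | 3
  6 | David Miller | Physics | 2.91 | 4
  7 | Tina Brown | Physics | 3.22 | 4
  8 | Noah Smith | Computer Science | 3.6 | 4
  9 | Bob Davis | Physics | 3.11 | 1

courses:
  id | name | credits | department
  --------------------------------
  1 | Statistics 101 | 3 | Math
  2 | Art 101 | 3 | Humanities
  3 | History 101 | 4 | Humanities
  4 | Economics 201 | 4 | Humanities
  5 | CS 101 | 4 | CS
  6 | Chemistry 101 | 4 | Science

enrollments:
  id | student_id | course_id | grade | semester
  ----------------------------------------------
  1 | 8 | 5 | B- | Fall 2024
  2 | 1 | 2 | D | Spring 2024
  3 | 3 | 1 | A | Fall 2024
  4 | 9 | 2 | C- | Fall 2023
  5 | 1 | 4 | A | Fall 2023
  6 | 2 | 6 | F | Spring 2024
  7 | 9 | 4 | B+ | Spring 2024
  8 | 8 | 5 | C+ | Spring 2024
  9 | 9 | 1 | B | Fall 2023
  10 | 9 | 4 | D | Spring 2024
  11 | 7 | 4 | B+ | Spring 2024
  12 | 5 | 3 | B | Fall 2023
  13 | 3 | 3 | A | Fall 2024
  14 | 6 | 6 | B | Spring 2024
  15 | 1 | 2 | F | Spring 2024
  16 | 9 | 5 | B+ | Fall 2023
SELECT id, student_id FROM enrollments WHERE student_id NOT IN (SELECT id FROM students WHERE major = 'Chemistry')

Execution result:
id | student_id
1 | 8
2 | 1
3 | 3
4 | 9
5 | 1
6 | 2
7 | 9
8 | 8
9 | 9
10 | 9
11 | 7
13 | 3
14 | 6
15 | 1
16 | 9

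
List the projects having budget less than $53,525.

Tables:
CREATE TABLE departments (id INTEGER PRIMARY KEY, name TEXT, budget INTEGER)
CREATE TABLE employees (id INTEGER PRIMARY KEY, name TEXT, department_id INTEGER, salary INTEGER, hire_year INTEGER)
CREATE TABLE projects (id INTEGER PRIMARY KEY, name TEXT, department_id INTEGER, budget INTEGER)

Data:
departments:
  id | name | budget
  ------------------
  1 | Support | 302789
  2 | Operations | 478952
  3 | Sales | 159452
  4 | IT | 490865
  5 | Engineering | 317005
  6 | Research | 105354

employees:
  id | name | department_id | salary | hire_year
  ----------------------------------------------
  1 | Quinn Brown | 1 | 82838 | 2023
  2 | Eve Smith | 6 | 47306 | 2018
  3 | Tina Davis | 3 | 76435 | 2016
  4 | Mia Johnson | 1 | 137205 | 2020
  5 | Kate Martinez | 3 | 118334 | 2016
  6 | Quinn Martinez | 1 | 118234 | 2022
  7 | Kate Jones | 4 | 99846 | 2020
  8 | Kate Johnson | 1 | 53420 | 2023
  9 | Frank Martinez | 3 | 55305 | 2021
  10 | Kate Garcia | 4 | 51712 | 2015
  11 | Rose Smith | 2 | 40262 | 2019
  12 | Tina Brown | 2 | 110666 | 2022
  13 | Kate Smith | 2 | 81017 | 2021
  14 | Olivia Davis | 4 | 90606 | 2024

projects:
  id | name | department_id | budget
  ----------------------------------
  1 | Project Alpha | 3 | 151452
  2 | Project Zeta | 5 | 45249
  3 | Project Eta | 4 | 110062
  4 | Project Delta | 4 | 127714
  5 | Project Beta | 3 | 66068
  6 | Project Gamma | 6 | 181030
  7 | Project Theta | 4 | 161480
SELECT name, budget FROM projects WHERE budget < 53525

Execution result:
name | budget
Project Zeta | 45249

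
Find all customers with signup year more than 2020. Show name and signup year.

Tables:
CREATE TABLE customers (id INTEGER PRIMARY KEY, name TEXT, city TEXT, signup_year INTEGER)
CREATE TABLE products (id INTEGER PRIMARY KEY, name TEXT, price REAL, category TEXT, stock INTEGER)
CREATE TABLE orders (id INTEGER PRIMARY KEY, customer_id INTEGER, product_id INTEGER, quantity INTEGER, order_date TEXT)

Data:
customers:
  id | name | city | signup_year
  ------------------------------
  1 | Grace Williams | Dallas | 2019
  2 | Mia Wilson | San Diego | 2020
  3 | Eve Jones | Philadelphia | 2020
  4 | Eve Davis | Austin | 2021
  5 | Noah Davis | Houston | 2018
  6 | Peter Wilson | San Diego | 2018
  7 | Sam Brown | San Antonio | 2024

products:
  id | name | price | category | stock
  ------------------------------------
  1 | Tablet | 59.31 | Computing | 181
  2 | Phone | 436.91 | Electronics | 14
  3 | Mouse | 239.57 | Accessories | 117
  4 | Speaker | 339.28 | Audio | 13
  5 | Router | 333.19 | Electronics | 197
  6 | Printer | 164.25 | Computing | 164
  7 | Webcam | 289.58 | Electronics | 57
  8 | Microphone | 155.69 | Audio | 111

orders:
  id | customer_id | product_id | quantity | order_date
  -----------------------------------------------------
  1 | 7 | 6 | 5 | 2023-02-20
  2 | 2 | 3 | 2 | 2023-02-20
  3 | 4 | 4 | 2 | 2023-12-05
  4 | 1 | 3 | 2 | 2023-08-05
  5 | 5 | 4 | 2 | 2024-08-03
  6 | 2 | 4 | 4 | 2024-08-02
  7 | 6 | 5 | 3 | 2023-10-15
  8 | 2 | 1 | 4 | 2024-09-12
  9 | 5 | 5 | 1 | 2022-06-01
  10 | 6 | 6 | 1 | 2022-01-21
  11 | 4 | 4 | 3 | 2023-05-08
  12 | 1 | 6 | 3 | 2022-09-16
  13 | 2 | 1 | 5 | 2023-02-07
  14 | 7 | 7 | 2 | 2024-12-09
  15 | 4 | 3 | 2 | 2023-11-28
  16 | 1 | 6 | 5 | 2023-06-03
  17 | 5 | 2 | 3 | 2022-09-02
SELECT name, signup_year FROM customers WHERE signup_year > 2020

Execution result:
name | signup_year
Eve Davis | 2021
Sam Brown | 2024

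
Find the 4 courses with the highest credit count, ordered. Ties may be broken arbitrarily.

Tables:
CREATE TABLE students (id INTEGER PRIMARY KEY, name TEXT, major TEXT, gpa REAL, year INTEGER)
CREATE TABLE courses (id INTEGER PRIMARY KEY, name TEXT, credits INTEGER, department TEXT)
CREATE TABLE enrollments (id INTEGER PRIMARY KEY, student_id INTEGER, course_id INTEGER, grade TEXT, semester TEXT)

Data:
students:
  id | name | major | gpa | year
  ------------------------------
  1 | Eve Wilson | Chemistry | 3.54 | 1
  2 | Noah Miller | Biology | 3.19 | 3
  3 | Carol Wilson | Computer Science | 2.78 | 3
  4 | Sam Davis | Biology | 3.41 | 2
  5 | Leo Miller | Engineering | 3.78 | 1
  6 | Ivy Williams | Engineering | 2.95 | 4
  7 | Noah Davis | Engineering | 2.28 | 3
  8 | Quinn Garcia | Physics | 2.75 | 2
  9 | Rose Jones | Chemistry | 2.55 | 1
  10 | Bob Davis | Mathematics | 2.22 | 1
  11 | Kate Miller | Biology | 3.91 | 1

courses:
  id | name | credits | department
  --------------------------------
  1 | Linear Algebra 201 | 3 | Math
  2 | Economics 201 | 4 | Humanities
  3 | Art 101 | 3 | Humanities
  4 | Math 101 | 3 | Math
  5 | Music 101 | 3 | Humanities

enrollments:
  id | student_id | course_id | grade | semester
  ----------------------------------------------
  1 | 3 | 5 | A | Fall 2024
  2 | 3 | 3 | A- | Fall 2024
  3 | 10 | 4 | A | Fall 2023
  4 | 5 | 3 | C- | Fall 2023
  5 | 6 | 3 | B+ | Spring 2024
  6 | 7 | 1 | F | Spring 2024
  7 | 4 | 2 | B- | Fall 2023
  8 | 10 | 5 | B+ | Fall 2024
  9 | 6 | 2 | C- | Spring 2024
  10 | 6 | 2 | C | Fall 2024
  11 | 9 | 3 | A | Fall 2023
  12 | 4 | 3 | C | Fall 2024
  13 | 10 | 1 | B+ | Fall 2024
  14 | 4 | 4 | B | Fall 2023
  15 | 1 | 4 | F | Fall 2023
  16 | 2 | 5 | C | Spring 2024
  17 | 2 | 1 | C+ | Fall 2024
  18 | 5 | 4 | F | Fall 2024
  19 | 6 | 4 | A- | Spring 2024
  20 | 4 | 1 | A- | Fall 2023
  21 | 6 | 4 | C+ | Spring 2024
SELECT name, credits FROM courses ORDER BY credits DESC LIMIT 4

Execution result:
name | credits
Economics 201 | 4
Linear Algebra 201 | 3
Art 101 | 3
Math 101 | 3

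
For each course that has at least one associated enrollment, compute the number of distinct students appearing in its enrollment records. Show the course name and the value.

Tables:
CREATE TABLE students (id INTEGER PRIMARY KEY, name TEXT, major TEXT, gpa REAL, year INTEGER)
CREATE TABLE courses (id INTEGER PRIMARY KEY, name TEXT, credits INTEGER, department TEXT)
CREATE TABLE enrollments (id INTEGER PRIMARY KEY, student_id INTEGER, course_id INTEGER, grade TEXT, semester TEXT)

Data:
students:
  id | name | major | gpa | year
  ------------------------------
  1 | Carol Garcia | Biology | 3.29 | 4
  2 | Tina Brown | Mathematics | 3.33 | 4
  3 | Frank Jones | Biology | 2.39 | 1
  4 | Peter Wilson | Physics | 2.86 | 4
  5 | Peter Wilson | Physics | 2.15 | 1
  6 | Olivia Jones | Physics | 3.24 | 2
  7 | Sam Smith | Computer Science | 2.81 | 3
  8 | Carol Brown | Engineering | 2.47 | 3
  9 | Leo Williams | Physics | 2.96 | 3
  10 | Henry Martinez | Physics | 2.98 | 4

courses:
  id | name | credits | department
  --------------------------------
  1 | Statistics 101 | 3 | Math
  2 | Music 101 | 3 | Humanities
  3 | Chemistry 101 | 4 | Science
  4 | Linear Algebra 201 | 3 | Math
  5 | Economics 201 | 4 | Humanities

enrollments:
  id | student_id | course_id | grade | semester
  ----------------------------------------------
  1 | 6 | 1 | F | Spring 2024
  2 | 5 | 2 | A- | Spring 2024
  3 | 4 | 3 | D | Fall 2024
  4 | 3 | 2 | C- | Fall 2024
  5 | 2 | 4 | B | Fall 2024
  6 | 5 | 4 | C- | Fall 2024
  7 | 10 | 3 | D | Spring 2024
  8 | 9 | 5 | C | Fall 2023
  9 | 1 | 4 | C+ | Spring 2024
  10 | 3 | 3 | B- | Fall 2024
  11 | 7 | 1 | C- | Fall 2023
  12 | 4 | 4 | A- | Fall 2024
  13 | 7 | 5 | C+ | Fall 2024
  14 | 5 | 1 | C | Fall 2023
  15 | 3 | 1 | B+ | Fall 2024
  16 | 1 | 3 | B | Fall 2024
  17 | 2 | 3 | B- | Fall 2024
SELECT p.name, COUNT(DISTINCT c.student_id) AS distinct_student_count FROM enrollments c JOIN courses p ON c.course_id = p.id GROUP BY p.id, p.name

Execution result:
name | distinct_student_count
Statistics 101 | 4
Music 101 | 2
Chemistry 101 | 5
Linear Algebra 201 | 4
Economics 201 | 2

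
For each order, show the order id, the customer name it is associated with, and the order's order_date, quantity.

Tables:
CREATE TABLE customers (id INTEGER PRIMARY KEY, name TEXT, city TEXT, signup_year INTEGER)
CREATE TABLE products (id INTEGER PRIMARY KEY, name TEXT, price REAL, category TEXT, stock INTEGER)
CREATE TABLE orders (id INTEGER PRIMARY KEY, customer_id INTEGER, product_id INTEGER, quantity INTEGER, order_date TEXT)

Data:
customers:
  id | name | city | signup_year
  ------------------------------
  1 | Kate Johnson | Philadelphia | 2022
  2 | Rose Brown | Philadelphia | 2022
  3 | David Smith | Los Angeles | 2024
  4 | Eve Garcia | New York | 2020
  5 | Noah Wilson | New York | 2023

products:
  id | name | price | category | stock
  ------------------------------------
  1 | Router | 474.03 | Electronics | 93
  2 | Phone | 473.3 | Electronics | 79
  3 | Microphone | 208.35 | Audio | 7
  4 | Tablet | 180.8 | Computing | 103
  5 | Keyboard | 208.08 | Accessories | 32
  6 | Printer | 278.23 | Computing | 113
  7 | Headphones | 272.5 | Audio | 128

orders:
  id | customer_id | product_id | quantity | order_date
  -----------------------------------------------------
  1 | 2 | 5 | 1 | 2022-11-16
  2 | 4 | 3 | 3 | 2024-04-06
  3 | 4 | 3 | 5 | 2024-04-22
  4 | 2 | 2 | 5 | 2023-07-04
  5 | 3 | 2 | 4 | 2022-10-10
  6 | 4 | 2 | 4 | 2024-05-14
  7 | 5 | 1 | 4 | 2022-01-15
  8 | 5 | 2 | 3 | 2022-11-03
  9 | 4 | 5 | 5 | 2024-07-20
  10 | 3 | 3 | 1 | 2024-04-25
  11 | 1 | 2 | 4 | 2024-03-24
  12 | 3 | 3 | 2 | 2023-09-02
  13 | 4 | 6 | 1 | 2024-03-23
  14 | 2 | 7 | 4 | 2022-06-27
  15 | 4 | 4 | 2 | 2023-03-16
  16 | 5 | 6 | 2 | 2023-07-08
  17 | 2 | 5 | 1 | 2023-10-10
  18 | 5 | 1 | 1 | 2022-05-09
SELECT c.id, p.name AS customer, c.order_date, c.quantity FROM orders c JOIN customers p ON c.customer_id = p.id

Execution result:
id | customer | order_date | quantity
1 | Rose Brown | 2022-11-16 | 1
2 | Eve Garcia | 2024-04-06 | 3
3 | Eve Garcia | 2024-04-22 | 5
4 | Rose Brown | 2023-07-04 | 5
5 | David Smith | 2022-10-10 | 4
6 | Eve Garcia | 2024-05-14 | 4
7 | Noah Wilson | 2022-01-15 | 4
8 | Noah Wilson | 2022-11-03 | 3
9 | Eve Garcia | 2024-07-20 | 5
10 | David Smith | 2024-04-25 | 1
11 | Kate Johnson | 2024-03-24 | 4
12 | David Smith | 2023-09-02 | 2
13 | Eve Garcia | 2024-03-23 | 1
14 | Rose Brown | 2022-06-27 | 4
15 | Eve Garcia | 2023-03-16 | 2
16 | Noah Wilson | 2023-07-08 | 2
17 | Rose Brown | 2023-10-10 | 1
18 | Noah Wilson | 2022-05-09 | 1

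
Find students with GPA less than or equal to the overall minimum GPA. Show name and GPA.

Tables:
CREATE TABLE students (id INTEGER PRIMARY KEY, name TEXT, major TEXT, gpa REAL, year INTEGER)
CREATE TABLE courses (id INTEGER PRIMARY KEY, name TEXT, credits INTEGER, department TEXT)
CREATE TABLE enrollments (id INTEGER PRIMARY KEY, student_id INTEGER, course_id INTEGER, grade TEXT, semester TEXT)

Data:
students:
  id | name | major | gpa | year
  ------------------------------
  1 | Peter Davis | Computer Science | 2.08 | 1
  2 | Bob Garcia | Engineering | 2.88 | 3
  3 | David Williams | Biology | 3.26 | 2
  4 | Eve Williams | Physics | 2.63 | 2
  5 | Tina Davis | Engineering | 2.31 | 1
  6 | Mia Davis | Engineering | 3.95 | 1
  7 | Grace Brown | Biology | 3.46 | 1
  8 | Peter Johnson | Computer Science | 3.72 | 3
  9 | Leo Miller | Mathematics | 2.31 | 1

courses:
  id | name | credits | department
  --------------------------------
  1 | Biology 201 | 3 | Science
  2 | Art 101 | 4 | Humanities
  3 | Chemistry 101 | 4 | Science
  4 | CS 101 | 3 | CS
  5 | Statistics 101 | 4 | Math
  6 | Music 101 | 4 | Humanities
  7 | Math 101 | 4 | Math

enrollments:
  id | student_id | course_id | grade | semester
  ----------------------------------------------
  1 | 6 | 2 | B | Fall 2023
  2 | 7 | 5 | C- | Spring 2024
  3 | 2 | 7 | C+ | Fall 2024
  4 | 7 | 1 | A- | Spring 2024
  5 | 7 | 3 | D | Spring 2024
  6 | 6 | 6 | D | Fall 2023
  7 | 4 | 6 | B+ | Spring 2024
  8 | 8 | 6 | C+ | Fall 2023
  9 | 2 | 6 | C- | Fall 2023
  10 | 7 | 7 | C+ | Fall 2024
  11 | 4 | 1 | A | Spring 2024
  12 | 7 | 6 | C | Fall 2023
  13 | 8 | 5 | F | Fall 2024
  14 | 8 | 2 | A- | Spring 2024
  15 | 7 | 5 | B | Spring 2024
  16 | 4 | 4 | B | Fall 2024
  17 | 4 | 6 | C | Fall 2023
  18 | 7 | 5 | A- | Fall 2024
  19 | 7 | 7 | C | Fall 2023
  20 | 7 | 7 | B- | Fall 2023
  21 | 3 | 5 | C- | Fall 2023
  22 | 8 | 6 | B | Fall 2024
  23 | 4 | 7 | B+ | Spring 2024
SELECT name, gpa FROM students WHERE gpa <= (SELECT MIN(gpa) FROM students)

Execution result:
name | gpa
Peter Davis | 2.08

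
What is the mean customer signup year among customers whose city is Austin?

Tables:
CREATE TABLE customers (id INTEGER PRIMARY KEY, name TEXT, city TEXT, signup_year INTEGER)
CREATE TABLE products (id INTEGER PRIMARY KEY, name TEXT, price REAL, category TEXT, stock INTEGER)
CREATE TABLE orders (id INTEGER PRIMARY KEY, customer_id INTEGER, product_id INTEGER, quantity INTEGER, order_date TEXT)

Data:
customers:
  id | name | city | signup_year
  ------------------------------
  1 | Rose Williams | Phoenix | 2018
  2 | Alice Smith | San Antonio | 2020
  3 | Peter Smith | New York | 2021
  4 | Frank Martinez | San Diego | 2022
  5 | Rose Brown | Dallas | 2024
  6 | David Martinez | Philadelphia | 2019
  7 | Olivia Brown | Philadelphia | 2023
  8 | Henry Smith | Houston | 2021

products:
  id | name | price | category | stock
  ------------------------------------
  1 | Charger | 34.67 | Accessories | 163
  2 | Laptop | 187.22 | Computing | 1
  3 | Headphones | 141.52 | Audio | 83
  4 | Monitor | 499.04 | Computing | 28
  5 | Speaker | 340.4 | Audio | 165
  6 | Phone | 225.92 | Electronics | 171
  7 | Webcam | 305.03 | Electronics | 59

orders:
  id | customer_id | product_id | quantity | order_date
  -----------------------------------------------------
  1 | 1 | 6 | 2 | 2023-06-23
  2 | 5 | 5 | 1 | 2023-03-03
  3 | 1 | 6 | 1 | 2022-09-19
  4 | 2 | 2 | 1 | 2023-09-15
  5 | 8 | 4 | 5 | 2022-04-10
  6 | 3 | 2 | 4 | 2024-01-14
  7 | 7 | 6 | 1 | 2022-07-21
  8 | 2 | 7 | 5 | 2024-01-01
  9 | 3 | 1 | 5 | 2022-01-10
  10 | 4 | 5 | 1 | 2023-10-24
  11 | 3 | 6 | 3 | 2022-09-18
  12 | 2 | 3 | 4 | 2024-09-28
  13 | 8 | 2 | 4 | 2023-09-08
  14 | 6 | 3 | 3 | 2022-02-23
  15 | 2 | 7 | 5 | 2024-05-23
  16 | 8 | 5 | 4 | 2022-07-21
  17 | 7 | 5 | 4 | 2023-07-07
SELECT AVG(signup_year) FROM customers WHERE city = 'Austin'

Execution result:
NULL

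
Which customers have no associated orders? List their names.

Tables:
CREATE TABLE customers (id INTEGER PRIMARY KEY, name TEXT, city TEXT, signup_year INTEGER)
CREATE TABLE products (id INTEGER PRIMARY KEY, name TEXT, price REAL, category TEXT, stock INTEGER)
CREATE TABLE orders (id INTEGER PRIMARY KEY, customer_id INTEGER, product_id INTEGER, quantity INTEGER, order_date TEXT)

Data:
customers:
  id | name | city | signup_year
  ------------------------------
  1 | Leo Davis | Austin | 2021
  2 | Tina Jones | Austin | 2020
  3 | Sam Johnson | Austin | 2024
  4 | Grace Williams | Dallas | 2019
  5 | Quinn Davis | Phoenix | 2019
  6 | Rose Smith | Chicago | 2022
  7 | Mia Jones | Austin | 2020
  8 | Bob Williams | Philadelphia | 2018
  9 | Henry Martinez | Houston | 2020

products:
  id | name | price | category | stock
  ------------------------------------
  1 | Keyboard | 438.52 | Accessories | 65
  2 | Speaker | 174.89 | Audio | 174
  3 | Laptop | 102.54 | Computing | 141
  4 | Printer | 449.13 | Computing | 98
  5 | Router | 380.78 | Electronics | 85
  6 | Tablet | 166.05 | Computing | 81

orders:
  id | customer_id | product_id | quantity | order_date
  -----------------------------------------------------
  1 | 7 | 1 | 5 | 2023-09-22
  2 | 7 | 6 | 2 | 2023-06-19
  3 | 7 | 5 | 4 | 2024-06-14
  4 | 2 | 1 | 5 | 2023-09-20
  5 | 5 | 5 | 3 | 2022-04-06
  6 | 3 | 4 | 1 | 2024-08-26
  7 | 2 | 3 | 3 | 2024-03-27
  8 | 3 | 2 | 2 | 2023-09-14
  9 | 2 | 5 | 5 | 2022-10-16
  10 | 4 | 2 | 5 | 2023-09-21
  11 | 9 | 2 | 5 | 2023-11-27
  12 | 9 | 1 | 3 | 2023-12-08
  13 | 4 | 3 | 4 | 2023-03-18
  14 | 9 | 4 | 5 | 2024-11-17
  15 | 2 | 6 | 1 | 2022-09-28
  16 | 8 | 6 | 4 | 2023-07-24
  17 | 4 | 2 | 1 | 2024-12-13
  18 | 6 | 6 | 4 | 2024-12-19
SELECT p.name FROM customers p LEFT JOIN orders c ON c.customer_id = p.id WHERE c.id IS NULL

Execution result:
Leo Davis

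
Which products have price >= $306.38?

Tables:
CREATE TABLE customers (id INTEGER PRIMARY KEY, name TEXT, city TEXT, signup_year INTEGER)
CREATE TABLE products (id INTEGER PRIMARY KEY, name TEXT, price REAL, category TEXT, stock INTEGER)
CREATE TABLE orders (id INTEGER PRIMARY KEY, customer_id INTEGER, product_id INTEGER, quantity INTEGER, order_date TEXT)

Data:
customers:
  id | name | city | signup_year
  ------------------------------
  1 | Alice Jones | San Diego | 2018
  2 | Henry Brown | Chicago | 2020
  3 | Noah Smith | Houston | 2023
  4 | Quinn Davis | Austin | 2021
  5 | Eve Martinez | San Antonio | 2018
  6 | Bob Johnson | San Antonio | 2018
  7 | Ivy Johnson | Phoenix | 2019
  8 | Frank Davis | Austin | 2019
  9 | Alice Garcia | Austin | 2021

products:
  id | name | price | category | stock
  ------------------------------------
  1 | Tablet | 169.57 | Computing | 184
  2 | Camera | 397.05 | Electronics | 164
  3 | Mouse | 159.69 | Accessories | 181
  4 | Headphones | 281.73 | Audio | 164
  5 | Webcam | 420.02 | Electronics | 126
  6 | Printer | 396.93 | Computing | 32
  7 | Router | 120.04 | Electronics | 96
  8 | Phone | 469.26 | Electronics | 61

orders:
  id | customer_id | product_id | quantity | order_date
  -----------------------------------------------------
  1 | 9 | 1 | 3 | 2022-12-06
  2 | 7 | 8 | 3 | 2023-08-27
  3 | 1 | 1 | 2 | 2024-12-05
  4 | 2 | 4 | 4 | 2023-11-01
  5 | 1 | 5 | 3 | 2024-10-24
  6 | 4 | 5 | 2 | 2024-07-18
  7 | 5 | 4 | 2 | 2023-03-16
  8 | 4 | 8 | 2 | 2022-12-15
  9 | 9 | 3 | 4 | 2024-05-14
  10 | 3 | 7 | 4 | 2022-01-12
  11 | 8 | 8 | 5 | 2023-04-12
SELECT name, price FROM products WHERE price >= 306.38

Execution result:
name | price
Camera | 397.05
Webcam | 420.02
Printer | 396.93
Phone | 469.26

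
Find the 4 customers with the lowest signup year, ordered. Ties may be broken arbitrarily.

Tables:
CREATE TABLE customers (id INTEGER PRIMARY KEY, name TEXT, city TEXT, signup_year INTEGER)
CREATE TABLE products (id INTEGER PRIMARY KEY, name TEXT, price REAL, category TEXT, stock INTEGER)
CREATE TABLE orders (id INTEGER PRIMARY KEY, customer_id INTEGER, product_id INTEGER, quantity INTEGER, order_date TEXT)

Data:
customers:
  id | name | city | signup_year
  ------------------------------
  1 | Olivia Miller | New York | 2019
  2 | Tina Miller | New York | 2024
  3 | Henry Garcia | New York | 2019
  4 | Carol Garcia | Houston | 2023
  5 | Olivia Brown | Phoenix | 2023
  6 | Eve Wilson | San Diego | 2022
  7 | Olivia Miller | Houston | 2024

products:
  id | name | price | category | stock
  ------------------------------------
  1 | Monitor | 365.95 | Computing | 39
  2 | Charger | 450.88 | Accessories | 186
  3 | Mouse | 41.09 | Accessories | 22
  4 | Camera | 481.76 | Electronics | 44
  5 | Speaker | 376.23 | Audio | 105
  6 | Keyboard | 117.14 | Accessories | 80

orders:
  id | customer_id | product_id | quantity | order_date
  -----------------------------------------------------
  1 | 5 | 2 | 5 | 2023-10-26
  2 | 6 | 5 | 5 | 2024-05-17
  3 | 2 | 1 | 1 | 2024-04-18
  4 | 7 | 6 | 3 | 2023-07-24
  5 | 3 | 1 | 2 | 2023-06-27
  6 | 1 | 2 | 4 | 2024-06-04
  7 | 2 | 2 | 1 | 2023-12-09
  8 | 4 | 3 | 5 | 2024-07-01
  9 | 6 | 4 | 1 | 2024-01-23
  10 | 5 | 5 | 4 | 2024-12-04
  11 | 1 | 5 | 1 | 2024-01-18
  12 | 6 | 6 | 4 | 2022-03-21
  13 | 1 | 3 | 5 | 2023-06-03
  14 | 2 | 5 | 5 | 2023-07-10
SELECT name, signup_year FROM customers ORDER BY signup_year ASC LIMIT 4

Execution result:
name | signup_year
Olivia Miller | 2019
Henry Garcia | 2019
Eve Wilson | 2022
Carol Garcia | 2023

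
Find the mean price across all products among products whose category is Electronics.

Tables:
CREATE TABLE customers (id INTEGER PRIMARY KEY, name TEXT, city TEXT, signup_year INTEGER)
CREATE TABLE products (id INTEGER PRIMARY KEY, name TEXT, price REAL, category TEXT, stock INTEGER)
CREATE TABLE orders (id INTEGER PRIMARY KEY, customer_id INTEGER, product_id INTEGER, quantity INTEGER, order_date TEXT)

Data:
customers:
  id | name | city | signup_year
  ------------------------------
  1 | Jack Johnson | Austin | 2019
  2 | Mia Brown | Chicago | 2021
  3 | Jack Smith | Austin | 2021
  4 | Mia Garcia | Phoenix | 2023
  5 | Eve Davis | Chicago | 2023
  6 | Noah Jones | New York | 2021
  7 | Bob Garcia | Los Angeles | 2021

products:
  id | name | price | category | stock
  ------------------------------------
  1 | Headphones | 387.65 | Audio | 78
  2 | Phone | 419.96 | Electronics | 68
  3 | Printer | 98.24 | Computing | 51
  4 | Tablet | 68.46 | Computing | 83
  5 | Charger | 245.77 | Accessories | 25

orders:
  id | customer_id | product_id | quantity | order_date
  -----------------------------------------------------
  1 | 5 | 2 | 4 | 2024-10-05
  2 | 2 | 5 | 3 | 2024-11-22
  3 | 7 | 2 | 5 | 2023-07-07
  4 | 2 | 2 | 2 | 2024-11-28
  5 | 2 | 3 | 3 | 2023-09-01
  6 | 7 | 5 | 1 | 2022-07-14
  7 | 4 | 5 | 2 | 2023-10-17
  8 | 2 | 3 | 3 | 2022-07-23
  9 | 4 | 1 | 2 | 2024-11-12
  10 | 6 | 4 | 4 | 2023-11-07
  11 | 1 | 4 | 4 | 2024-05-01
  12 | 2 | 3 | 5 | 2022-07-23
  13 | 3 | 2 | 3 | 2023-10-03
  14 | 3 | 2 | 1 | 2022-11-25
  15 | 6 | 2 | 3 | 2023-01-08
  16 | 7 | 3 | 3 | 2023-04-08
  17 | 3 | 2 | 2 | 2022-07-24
SELECT AVG(price) FROM products WHERE category = 'Electronics'

Execution result:
419.96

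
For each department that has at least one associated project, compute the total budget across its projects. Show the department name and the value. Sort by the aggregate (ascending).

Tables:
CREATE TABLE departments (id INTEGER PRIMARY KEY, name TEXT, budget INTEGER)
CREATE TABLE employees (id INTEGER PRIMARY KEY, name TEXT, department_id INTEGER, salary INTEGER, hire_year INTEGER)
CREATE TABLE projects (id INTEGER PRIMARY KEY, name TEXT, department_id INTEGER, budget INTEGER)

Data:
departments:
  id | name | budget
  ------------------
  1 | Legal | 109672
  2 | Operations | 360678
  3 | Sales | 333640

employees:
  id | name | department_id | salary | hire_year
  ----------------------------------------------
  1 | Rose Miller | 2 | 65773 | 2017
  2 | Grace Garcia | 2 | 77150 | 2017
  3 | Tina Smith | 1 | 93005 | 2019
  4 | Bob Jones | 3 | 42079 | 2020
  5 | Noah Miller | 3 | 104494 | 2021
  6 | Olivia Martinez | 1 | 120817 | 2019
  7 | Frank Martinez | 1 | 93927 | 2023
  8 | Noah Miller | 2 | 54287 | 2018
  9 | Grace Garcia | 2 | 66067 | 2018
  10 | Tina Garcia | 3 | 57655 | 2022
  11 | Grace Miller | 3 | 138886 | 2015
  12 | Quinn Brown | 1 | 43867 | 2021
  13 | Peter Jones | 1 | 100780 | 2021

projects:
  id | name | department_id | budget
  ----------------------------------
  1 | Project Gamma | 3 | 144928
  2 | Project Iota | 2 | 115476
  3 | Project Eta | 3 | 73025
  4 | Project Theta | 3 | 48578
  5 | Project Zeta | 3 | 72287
SELECT p.name, SUM(c.budget) AS sum_budget FROM projects c JOIN departments p ON c.department_id = p.id GROUP BY p.id, p.name ORDER BY sum_budget ASC

Execution result:
name | sum_budget
Operations | 115476
Sales | 338818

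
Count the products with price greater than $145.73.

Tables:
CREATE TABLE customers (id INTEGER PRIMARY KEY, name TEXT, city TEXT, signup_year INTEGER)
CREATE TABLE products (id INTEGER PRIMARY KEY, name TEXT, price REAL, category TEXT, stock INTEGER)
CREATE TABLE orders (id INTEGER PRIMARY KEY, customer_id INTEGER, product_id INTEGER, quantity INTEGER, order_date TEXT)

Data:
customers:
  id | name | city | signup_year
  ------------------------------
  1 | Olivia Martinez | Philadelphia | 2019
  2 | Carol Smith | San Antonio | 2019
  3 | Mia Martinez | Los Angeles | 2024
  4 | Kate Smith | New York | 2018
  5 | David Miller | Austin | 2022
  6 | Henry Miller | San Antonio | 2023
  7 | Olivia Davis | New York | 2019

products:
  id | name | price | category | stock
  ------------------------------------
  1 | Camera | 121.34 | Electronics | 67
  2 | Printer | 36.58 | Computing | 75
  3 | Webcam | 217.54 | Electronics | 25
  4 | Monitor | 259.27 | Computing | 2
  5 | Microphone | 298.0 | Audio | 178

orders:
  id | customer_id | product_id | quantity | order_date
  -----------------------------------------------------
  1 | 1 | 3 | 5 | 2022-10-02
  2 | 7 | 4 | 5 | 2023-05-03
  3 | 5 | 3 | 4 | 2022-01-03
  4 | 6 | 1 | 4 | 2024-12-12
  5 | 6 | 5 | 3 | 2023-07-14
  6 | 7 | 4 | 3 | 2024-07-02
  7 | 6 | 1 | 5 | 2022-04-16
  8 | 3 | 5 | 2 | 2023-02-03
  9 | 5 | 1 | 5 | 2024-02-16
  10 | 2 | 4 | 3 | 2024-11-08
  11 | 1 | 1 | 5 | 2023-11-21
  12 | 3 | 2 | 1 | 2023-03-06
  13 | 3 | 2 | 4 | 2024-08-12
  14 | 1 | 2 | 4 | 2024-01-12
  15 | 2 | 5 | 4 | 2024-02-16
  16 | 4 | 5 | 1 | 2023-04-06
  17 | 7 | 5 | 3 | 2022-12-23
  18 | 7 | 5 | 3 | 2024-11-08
SELECT COUNT(*) FROM products WHERE price > 145.73

Execution result:
3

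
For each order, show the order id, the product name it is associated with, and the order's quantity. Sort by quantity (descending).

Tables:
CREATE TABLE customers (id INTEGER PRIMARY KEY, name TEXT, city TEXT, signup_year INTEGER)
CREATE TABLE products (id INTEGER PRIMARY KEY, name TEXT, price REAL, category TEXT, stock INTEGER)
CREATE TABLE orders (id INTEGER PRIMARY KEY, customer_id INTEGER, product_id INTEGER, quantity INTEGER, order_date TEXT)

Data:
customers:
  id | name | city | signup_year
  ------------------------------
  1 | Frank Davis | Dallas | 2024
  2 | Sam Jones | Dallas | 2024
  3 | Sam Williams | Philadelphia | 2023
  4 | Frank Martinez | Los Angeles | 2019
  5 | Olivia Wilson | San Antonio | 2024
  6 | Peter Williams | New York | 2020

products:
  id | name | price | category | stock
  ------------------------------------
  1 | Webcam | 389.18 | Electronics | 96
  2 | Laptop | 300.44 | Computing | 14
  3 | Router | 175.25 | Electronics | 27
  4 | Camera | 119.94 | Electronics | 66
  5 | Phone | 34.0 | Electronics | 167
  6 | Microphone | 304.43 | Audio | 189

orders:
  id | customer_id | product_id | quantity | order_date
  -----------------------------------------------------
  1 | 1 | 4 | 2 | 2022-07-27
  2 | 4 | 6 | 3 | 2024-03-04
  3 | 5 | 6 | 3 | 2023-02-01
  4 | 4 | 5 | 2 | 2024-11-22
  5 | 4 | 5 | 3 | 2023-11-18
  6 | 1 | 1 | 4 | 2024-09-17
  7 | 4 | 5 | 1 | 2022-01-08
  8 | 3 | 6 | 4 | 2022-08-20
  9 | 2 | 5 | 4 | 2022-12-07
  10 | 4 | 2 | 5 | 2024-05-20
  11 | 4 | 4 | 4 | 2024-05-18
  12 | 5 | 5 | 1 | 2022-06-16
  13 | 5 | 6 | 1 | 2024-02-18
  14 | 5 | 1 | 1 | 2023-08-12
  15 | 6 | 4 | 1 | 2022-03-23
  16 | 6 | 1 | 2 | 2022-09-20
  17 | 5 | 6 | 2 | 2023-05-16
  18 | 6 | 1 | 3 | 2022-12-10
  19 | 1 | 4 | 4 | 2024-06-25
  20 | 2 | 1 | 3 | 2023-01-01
SELECT c.id, p.name AS product, c.quantity FROM orders c JOIN products p ON c.product_id = p.id ORDER BY c.quantity DESC

Execution result:
id | product | quantity
10 | Laptop | 5
6 | Webcam | 4
8 | Microphone | 4
9 | Phone | 4
11 | Camera | 4
19 | Camera | 4
2 | Microphone | 3
3 | Microphone | 3
5 | Phone | 3
18 | Webcam | 3
20 | Webcam | 3
1 | Camera | 2
4 | Phone | 2
16 | Webcam | 2
17 | Microphone | 2
7 | Phone | 1
12 | Phone | 1
13 | Microphone | 1
14 | Webcam | 1
15 | Camera | 1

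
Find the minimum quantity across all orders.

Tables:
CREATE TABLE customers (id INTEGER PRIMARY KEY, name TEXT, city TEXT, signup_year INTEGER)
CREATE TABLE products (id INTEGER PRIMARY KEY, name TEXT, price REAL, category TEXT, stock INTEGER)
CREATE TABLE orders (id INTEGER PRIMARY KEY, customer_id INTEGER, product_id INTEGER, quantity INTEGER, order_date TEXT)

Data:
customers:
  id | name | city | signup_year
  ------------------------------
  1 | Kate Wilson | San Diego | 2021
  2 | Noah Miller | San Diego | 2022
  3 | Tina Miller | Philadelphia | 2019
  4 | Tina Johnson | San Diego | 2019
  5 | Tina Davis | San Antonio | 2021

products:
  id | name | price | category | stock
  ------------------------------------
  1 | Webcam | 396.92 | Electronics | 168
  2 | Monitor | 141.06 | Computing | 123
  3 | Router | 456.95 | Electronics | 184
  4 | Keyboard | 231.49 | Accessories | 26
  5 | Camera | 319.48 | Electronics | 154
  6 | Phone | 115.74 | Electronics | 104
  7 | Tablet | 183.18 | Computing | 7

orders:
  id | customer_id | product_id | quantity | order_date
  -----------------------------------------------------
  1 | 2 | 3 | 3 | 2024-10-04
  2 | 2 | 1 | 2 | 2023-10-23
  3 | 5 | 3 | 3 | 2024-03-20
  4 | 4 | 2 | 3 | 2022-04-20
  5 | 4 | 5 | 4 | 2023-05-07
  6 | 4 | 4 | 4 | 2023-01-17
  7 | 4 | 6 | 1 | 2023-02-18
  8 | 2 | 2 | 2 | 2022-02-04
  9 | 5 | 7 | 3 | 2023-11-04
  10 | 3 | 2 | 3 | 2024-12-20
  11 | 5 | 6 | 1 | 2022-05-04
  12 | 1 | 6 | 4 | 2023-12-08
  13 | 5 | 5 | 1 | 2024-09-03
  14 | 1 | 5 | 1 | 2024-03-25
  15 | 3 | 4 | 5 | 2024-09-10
SELECT MIN(quantity) FROM orders

Execution result:
1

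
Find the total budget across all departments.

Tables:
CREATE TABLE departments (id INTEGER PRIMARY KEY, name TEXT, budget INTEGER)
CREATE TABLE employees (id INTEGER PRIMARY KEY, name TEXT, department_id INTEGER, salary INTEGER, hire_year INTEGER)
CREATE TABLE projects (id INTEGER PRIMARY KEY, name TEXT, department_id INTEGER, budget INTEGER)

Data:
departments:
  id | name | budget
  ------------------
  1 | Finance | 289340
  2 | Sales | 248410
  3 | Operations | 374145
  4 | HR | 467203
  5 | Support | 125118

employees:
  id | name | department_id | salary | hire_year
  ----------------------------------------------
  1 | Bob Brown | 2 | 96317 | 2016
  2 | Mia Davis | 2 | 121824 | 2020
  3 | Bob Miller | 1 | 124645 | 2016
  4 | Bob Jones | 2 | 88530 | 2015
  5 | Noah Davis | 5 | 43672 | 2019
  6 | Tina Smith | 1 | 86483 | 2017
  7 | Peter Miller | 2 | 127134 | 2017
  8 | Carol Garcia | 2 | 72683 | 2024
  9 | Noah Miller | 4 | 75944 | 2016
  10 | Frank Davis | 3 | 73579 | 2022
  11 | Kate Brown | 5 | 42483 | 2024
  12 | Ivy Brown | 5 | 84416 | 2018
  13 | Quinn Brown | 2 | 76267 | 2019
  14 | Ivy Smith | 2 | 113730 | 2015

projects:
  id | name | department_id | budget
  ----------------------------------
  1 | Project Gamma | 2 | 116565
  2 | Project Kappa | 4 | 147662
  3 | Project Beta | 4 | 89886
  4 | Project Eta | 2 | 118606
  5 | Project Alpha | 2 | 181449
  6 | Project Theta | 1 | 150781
SELECT SUM(budget) FROM departments

Execution result:
1504216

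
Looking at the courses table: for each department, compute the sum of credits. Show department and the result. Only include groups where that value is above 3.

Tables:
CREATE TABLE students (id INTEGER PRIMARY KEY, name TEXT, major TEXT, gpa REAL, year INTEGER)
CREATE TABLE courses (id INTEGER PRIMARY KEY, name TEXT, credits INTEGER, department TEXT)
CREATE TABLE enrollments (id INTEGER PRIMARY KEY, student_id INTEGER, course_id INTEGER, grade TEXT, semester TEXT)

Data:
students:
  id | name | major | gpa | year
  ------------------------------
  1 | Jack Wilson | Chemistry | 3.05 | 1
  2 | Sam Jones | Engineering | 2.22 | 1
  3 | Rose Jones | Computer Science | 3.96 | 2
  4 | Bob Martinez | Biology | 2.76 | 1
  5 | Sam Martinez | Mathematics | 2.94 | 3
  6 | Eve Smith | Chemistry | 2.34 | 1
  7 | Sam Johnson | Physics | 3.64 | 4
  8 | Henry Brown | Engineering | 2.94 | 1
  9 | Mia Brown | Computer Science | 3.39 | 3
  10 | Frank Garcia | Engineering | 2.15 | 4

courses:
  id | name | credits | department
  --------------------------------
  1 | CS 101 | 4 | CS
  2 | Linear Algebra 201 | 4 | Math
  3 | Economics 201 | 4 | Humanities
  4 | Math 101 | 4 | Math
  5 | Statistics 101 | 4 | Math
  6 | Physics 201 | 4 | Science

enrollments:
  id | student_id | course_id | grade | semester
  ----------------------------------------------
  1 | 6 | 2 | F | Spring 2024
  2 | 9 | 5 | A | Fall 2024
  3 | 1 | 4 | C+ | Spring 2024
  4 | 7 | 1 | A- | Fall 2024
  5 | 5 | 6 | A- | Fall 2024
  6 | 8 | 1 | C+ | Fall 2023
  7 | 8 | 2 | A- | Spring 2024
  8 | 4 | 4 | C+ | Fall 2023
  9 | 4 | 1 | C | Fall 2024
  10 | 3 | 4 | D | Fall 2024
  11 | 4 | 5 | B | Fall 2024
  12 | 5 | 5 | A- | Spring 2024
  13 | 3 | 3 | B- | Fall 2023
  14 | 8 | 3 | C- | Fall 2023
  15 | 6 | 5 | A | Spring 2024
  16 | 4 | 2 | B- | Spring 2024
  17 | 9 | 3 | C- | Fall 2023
SELECT department, SUM(credits) AS sum_credits FROM courses GROUP BY department HAVING SUM(credits) > 3

Execution result:
department | sum_credits
CS | 4
Humanities | 4
Math | 12
Science | 4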